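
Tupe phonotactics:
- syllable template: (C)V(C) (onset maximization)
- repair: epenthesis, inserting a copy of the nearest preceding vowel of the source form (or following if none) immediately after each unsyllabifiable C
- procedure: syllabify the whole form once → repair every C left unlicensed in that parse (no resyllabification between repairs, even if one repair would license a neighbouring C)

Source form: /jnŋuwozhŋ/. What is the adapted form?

junuŋuwozhoŋo

Syllabifying with onset maximization leaves /j/, /n/, /h/, /ŋ/ stranded (at most one coda consonant is licensed; onsets are limited to one consonant).
Each unlicensed consonant becomes the onset of a new syllable: /j/ → /ju/, /n/ → /nu/, /h/ → /ho/, /ŋ/ → /ŋo/.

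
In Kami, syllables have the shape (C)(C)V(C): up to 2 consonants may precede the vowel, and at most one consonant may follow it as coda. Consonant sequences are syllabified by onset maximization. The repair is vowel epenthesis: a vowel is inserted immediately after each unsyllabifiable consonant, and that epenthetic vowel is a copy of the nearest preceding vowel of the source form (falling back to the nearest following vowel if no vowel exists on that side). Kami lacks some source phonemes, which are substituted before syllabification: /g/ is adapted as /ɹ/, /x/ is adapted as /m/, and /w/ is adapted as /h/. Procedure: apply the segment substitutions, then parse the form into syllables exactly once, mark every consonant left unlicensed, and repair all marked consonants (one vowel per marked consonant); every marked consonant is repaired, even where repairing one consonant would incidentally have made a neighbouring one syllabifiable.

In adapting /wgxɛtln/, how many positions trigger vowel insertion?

After substitution the input is /hɹmɛtln/.
The unsyllabifiable consonants are /h/, /l/, /n/; each receives one epenthetic vowel.

3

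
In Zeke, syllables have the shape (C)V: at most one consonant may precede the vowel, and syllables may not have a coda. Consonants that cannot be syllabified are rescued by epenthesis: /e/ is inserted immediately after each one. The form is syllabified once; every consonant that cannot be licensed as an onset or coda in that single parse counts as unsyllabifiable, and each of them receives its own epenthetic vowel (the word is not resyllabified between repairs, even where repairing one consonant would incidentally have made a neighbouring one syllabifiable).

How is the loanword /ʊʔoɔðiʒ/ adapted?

ʊʔoɔðiʒe

Under (C)V, the unsyllabifiable consonants are /ʒ/ (no codas are permitted; onsets are limited to one consonant).
Epenthesis after each stranded consonant: /ʒ/ → /ʒe/.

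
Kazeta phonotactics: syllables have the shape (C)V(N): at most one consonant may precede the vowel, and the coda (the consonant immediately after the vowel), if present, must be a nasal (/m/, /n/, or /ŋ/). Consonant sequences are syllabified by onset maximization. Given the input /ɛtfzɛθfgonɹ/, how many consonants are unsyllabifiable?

The consonants /t/, /f/, /θ/, /f/, /ɹ/ cannot be parsed into a legal (C)V(N) syllable (only a nasal (/m/, /n/, or /ŋ/) is licensed in coda position; onsets are limited to one consonant).

5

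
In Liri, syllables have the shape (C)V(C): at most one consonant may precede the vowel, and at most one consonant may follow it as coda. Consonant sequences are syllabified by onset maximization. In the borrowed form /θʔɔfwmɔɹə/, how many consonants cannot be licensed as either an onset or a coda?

Syllabifying with onset maximization leaves /θ/, /w/ stranded (at most one coda consonant is licensed; onsets are limited to one consonant).

2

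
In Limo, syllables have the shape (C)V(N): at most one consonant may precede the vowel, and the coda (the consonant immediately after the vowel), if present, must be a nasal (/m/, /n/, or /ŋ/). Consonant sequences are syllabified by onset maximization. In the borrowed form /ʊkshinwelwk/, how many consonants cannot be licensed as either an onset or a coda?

Syllabifying with onset maximization leaves /k/, /s/, /l/, /w/, /k/ stranded (only a nasal (/m/, /n/, or /ŋ/) is licensed in coda position; onsets are limited to one consonant).

5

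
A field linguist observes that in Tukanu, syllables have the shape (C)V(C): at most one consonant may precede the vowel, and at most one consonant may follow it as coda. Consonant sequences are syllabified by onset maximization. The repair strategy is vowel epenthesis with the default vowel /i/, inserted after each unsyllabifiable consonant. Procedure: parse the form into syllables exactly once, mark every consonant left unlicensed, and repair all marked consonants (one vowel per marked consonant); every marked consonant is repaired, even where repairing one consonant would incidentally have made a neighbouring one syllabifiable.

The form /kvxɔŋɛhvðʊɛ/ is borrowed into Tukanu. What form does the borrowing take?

kivixɔŋɛhviðʊɛ

The consonants /k/, /v/, /v/ cannot be parsed into a legal (C)V(C) syllable (at most one coda consonant is licensed; onsets are limited to one consonant).
Inserting the epenthetic vowel yields /k/ → /ki/, /v/ → /vi/, /v/ → /vi/.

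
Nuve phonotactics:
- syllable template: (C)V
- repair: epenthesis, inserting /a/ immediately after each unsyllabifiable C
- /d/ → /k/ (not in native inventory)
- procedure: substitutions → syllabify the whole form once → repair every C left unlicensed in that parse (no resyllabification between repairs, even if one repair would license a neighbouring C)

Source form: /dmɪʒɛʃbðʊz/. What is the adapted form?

kamɪʒɛʃabaðʊza

Substitution: /d/ → /k/, giving /kmɪʒɛʃbðʊz/.
The consonants /k/, /ʃ/, /b/, /z/ cannot be parsed into a legal (C)V syllable (no codas are permitted; onsets are limited to one consonant).
Each unlicensed consonant becomes the onset of a new syllable: /k/ → /ka/, /ʃ/ → /ʃa/, /b/ → /ba/, /z/ → /za/.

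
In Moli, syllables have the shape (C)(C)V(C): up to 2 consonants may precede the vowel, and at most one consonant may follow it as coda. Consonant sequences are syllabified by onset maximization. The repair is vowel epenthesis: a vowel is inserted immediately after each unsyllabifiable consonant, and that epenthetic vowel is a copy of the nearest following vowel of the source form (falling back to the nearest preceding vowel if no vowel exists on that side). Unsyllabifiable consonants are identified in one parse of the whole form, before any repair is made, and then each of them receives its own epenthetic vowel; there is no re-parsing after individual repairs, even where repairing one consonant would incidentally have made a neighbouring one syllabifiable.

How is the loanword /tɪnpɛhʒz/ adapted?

tɪnpɛhʒɛzɛ

The consonants /ʒ/, /z/ cannot be parsed into a legal (C)(C)V(C) syllable (at most one coda consonant is licensed; onsets may contain at most 2 consonants).
Epenthesis after each stranded consonant: /ʒ/ → /ʒɛ/, /z/ → /zɛ/.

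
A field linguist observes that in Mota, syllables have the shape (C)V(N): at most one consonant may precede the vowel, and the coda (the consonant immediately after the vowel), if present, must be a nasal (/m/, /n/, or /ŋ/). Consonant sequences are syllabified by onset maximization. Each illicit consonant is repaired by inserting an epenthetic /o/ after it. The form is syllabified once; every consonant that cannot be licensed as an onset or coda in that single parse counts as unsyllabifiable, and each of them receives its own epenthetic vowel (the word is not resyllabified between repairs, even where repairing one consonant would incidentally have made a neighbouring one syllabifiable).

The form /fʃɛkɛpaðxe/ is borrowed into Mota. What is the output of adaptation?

foʃɛkɛpaðoxe

The consonants /f/, /ð/ cannot be parsed into a legal (C)V(N) syllable (only a nasal (/m/, /n/, or /ŋ/) is licensed in coda position; onsets are limited to one consonant).
Each unlicensed consonant becomes the onset of a new syllable: /f/ → /fo/, /ð/ → /ðo/.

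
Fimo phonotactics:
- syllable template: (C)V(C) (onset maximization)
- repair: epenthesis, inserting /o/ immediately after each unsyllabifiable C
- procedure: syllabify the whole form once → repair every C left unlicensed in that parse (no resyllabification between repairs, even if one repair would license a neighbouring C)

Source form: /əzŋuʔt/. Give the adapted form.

əzŋuʔto

Under (C)V(C), the unsyllabifiable consonants are /t/ (at most one coda consonant is licensed; onsets are limited to one consonant).
Inserting the epenthetic vowel yields /t/ → /to/.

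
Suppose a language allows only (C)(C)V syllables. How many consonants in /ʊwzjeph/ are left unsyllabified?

Syllabifying with onset maximization leaves /w/, /p/, /h/ stranded (no codas are permitted; onsets may contain at most 2 consonants).

3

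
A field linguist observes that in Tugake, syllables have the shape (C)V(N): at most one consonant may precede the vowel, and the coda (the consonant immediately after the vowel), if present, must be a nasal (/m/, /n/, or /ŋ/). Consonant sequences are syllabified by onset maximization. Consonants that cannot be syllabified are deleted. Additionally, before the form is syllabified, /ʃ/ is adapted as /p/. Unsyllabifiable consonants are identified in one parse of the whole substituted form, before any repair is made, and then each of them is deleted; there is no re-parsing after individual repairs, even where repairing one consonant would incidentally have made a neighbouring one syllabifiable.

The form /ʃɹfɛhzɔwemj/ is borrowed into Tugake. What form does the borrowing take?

fɛzɔwem

Substitution: /ʃ/ → /p/, giving /pɹfɛhzɔwemj/.
Syllabifying with onset maximization leaves /p/, /ɹ/, /h/, /j/ stranded (only a nasal (/m/, /n/, or /ŋ/) is licensed in coda position; onsets are limited to one consonant).
Deletion applies to /p/, /ɹ/, /h/, /j/.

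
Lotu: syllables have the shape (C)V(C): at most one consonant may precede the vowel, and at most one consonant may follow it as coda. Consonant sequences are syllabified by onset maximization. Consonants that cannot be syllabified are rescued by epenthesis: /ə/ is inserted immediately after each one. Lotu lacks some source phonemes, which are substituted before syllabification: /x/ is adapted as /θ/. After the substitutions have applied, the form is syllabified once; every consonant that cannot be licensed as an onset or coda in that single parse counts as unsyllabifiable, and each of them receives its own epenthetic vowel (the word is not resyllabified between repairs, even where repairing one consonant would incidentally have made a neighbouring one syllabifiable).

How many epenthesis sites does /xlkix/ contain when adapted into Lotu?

After substitution the input is /θlkiθ/.
The unsyllabifiable consonants are /θ/, /l/; each receives one epenthetic vowel.

2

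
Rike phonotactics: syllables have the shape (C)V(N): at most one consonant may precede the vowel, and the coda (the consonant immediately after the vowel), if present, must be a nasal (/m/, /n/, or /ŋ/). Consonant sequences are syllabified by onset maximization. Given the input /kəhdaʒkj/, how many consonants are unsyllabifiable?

4

The consonants /h/, /ʒ/, /k/, /j/ cannot be parsed into a legal (C)V(N) syllable (only a nasal (/m/, /n/, or /ŋ/) is licensed in coda position; onsets are limited to one consonant).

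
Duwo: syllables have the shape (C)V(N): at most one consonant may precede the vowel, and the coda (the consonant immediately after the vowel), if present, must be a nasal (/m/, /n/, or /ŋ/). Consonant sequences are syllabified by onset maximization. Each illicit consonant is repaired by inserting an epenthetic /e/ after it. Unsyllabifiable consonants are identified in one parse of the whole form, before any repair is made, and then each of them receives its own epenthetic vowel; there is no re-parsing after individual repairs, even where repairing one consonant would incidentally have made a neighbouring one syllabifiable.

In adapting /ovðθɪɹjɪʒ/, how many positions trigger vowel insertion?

4

The unsyllabifiable consonants are /v/, /ð/, /ɹ/, /ʒ/; each receives one epenthetic vowel.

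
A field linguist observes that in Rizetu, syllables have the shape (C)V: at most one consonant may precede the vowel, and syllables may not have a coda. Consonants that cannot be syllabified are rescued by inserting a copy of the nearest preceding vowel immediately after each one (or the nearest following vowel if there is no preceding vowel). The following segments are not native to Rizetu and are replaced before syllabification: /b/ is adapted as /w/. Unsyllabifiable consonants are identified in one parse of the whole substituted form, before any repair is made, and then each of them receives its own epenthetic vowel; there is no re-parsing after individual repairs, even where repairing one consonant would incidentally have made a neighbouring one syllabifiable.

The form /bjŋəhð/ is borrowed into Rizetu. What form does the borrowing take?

wəjəŋəhəðə

Substitution: /b/ → /w/, giving /wjŋəhð/.
Under (C)V, the unsyllabifiable consonants are /w/, /j/, /h/, /ð/ (no codas are permitted; onsets are limited to one consonant).
Inserting the epenthetic vowel yields /w/ → /wə/, /j/ → /jə/, /h/ → /hə/, /ð/ → /ðə/.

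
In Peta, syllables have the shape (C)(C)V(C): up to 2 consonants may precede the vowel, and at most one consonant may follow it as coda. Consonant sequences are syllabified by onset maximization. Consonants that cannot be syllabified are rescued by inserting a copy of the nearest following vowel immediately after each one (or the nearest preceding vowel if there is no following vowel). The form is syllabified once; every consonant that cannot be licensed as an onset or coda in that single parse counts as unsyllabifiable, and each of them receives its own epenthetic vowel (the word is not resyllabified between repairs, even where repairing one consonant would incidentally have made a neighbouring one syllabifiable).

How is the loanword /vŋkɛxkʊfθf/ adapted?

vɛŋkɛxkʊfθʊfʊ

Under (C)(C)V(C), the unsyllabifiable consonants are /v/, /θ/, /f/ (at most one coda consonant is licensed; onsets may contain at most 2 consonants).
Epenthesis after each stranded consonant: /v/ → /vɛ/, /θ/ → /θʊ/, /f/ → /fʊ/.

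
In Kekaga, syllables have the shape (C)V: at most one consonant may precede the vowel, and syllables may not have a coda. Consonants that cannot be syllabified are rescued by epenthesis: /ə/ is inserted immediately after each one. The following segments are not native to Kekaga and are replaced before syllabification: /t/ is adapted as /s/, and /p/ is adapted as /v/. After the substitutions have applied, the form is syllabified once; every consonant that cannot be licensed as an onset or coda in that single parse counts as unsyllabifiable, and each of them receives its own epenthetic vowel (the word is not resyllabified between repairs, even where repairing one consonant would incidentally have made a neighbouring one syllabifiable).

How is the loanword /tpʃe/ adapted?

Substitution: /t/ → /s/, /p/ → /v/, giving /svʃe/.
The consonants /s/, /v/ cannot be parsed into a legal (C)V syllable (no codas are permitted; onsets are limited to one consonant).
Inserting the epenthetic vowel yields /s/ → /sə/, /v/ → /və/.

səvəʃe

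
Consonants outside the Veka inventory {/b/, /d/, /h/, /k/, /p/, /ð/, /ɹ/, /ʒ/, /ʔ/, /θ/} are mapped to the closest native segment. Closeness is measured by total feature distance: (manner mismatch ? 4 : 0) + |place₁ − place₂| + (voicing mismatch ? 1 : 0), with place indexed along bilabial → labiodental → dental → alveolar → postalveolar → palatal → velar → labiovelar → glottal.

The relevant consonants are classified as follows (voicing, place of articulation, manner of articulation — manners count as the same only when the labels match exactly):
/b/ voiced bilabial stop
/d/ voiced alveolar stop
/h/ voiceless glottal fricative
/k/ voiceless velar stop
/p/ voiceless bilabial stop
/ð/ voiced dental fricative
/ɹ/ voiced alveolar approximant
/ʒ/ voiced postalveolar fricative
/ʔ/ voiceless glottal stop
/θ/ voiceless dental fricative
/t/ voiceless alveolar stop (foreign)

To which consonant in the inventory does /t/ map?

d

/d/ is closest: same manner (stop), place distance 0 (alveolar→alveolar), voicing differs (+1); total 1. Next closest is /k/ at distance 3.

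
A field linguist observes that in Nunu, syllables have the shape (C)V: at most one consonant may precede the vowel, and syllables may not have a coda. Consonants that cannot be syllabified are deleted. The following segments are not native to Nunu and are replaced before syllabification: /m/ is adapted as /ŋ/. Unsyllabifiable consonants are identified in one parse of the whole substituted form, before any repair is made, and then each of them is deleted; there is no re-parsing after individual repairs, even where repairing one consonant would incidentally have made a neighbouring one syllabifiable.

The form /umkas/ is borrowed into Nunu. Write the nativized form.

Substitution: /m/ → /ŋ/, giving /uŋkas/.
The consonants /ŋ/, /s/ cannot be parsed into a legal (C)V syllable (no codas are permitted; onsets are limited to one consonant).
Deleting the stranded consonants removes /ŋ/, /s/.

uka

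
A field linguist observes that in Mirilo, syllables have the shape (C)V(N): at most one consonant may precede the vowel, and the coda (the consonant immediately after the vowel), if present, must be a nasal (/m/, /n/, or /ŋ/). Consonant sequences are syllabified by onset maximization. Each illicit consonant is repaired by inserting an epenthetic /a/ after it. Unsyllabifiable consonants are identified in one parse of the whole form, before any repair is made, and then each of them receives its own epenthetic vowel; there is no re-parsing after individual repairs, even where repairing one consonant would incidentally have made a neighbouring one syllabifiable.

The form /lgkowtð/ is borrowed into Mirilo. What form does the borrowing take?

lagakowataða

Under (C)V(N), the unsyllabifiable consonants are /l/, /g/, /w/, /t/, /ð/ (only a nasal (/m/, /n/, or /ŋ/) is licensed in coda position; onsets are limited to one consonant).
Inserting the epenthetic vowel yields /l/ → /la/, /g/ → /ga/, /w/ → /wa/, /t/ → /ta/, /ð/ → /ða/.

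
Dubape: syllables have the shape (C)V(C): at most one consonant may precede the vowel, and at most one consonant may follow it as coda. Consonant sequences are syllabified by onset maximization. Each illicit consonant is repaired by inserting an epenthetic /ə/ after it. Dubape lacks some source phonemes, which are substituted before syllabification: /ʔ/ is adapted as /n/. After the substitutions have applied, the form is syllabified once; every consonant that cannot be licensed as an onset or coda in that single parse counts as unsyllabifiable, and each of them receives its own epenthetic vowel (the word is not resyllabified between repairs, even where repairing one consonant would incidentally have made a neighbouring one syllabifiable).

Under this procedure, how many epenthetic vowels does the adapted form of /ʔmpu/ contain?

After substitution the input is /nmpu/.
The unsyllabifiable consonants are /n/, /m/; each receives one epenthetic vowel.

2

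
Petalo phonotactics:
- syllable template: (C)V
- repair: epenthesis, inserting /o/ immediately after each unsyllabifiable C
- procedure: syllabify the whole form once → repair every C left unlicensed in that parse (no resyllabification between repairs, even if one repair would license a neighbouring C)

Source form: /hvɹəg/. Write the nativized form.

hovoɹəgo

The consonants /h/, /v/, /g/ cannot be parsed into a legal (C)V syllable (no codas are permitted; onsets are limited to one consonant).
Inserting the epenthetic vowel yields /h/ → /ho/, /v/ → /vo/, /g/ → /go/.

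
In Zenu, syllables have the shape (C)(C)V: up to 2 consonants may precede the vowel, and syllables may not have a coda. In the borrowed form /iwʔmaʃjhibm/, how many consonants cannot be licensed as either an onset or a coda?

The consonants /w/, /ʃ/, /b/, /m/ cannot be parsed into a legal (C)(C)V syllable (no codas are permitted; onsets may contain at most 2 consonants).

4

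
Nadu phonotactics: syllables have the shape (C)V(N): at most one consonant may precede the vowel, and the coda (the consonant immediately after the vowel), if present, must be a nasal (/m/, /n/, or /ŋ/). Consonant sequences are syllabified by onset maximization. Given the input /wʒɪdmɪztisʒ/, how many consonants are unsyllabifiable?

5

Under (C)V(N), the unsyllabifiable consonants are /w/, /d/, /z/, /s/, /ʒ/ (only a nasal (/m/, /n/, or /ŋ/) is licensed in coda position; onsets are limited to one consonant).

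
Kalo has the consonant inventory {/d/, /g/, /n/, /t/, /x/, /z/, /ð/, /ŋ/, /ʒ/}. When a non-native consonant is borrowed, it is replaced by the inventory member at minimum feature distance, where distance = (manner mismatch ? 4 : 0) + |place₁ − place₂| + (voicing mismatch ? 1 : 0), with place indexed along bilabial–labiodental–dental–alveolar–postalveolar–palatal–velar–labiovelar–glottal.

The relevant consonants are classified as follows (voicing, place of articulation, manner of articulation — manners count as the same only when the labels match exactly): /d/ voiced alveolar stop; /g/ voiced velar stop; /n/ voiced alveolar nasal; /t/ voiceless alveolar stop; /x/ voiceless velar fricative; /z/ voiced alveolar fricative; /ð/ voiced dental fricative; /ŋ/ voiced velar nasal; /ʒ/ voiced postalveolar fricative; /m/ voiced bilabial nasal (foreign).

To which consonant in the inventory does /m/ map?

/n/ is closest: same manner (nasal), place distance 3 (bilabial→alveolar), same voicing; total 3. Next closest is /ð/ at distance 6.

n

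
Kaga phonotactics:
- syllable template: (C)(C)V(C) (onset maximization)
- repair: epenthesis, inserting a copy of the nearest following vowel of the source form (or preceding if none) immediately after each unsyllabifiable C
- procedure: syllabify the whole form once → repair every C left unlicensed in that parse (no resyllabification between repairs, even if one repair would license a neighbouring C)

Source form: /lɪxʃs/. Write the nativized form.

Under (C)(C)V(C), the unsyllabifiable consonants are /ʃ/, /s/ (at most one coda consonant is licensed; onsets may contain at most 2 consonants).
Each unlicensed consonant becomes the onset of a new syllable: /ʃ/ → /ʃɪ/, /s/ → /sɪ/.

lɪxʃɪsɪ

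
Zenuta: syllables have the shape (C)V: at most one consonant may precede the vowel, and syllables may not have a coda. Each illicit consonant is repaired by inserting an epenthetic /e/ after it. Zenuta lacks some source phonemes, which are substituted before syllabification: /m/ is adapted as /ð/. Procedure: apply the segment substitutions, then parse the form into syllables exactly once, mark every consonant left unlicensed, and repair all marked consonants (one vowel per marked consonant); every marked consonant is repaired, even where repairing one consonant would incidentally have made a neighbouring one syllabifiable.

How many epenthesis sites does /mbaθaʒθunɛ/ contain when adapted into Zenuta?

2

After substitution the input is /ðbaθaʒθunɛ/.
The unsyllabifiable consonants are /ð/, /ʒ/; each receives one epenthetic vowel.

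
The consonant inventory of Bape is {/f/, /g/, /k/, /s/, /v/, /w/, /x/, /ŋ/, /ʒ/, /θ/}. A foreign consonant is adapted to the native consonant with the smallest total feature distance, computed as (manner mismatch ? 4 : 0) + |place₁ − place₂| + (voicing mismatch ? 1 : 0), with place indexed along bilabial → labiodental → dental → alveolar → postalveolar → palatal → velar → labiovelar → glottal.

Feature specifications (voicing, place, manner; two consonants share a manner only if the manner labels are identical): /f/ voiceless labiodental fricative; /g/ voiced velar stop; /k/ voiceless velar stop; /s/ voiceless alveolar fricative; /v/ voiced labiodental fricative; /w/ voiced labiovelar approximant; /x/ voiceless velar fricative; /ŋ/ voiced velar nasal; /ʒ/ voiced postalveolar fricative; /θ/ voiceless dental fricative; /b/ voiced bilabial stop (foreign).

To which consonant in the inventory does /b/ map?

v

/v/ is closest: manner differs (stop→fricative, +4), place distance 1 (bilabial→labiodental), same voicing; total 5. Next closest is /f/ at distance 6.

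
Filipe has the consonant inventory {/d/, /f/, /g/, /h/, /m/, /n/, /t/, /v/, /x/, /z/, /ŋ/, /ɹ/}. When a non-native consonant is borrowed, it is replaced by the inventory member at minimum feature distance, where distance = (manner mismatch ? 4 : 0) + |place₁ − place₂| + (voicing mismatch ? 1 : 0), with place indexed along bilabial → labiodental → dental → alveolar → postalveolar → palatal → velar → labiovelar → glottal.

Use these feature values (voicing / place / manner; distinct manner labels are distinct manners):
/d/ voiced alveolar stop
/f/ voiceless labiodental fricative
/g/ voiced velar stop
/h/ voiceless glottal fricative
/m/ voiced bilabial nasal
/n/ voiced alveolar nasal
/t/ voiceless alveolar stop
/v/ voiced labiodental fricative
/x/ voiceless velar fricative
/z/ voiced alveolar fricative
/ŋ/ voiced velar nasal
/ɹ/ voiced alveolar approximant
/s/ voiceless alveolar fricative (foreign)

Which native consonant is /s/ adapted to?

z

/z/ is closest: same manner (fricative), place distance 0 (alveolar→alveolar), voicing differs (+1); total 1. Next closest is /f/ at distance 2.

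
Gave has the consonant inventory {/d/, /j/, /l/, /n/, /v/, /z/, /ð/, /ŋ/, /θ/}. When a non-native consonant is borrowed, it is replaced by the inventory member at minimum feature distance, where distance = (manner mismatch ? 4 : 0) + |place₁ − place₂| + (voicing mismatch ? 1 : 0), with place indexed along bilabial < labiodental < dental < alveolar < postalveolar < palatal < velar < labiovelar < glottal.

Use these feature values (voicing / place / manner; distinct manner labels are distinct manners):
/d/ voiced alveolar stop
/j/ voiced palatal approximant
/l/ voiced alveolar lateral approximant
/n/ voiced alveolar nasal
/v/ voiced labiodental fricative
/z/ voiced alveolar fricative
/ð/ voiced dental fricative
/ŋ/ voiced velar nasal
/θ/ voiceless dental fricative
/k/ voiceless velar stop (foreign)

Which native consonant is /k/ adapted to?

d

/d/ is closest: same manner (stop), place distance 3 (velar→alveolar), voicing differs (+1); total 4. Next closest is /ŋ/ at distance 5.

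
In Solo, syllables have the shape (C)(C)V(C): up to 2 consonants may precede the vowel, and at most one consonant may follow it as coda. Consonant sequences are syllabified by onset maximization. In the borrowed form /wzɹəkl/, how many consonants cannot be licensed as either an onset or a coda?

Under (C)(C)V(C), the unsyllabifiable consonants are /w/, /l/ (at most one coda consonant is licensed; onsets may contain at most 2 consonants).

2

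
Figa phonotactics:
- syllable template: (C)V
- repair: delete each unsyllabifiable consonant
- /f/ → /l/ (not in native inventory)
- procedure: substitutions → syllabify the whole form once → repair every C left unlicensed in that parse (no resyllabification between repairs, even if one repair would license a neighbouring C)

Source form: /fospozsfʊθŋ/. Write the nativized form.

Substitution: /f/ → /l/, giving /lospozslʊθŋ/.
The consonants /s/, /z/, /s/, /θ/, /ŋ/ cannot be parsed into a legal (C)V syllable (no codas are permitted; onsets are limited to one consonant).
Deletion applies to /s/, /z/, /s/, /θ/, /ŋ/.

lopolʊ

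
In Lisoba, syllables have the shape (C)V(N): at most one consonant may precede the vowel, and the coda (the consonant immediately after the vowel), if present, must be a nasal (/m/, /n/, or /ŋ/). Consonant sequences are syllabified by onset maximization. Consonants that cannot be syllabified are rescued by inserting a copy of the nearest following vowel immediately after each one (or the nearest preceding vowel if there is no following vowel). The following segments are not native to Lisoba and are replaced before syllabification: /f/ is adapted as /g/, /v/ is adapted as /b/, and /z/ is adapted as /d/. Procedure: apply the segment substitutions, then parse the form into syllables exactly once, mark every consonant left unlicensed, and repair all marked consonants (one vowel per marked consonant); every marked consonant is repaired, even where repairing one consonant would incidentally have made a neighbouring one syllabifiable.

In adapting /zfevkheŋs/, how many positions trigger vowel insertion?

4

After substitution the input is /dgebkheŋs/.
The unsyllabifiable consonants are /d/, /b/, /k/, /s/; each receives one epenthetic vowel.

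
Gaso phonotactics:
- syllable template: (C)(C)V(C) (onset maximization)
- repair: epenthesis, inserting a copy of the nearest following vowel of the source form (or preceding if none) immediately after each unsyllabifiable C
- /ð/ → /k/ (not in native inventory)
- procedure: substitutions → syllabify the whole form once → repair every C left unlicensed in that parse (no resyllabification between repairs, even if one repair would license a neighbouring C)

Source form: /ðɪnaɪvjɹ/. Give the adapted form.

Substitution: /ð/ → /k/, giving /kɪnaɪvjɹ/.
The consonants /j/, /ɹ/ cannot be parsed into a legal (C)(C)V(C) syllable (at most one coda consonant is licensed; onsets may contain at most 2 consonants).
Epenthesis after each stranded consonant: /j/ → /jɪ/, /ɹ/ → /ɹɪ/.

kɪnaɪvjɪɹɪ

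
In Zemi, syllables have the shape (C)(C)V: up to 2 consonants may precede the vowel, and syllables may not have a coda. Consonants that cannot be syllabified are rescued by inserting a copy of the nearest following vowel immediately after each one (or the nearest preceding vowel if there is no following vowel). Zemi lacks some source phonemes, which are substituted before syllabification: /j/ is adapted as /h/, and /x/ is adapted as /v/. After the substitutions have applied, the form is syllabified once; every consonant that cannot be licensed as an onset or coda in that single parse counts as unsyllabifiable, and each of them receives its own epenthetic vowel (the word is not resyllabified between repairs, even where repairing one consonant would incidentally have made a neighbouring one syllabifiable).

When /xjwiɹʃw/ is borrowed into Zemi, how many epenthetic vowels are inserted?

After substitution the input is /vhwiɹʃw/.
The unsyllabifiable consonants are /v/, /ɹ/, /ʃ/, /w/; each receives one epenthetic vowel.

4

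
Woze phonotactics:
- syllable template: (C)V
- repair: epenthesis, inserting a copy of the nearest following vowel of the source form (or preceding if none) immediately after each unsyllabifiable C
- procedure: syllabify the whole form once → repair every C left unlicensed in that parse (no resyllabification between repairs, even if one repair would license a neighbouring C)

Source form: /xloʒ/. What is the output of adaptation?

Syllabifying with onset maximization leaves /x/, /ʒ/ stranded (no codas are permitted; onsets are limited to one consonant).
Inserting the epenthetic vowel yields /x/ → /xo/, /ʒ/ → /ʒo/.

xoloʒo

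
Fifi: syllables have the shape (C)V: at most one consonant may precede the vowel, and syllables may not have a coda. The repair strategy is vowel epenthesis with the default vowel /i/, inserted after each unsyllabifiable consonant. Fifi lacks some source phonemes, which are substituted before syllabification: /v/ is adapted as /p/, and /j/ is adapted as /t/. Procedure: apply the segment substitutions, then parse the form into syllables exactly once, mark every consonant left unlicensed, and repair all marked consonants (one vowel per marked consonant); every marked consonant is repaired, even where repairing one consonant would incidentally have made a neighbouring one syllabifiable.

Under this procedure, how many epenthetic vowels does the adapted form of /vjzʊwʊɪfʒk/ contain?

5

After substitution the input is /ptzʊwʊɪfʒk/.
The unsyllabifiable consonants are /p/, /t/, /f/, /ʒ/, /k/; each receives one epenthetic vowel.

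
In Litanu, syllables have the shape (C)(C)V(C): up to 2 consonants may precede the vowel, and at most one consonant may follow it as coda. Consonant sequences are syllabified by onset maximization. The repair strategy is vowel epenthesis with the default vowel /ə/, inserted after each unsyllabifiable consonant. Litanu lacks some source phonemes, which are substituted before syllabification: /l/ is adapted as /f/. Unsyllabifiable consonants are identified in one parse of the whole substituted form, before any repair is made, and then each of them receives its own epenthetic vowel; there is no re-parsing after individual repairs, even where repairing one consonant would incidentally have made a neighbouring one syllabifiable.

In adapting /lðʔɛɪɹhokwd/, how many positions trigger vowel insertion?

After substitution the input is /fðʔɛɪɹhokwd/.
The unsyllabifiable consonants are /f/, /w/, /d/; each receives one epenthetic vowel.

3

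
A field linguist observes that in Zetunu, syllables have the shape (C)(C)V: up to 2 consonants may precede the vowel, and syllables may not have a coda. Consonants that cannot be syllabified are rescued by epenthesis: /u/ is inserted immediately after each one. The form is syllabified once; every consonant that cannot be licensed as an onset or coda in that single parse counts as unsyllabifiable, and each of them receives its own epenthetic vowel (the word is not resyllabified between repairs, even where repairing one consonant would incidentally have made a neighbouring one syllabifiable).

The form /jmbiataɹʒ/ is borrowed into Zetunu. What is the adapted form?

jumbiataɹuʒu

Syllabifying with onset maximization leaves /j/, /ɹ/, /ʒ/ stranded (no codas are permitted; onsets may contain at most 2 consonants).
Inserting the epenthetic vowel yields /j/ → /ju/, /ɹ/ → /ɹu/, /ʒ/ → /ʒu/.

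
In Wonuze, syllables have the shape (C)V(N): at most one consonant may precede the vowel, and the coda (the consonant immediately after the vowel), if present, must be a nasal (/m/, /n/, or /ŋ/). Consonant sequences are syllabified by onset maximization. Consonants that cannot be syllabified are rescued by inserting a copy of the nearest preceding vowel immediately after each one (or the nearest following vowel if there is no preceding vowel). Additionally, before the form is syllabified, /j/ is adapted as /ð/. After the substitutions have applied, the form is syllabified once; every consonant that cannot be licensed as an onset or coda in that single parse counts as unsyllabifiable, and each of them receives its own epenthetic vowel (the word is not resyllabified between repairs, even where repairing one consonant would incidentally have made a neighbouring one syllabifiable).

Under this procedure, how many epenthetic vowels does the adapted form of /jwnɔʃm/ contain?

After substitution the input is /ðwnɔʃm/.
The unsyllabifiable consonants are /ð/, /w/, /ʃ/, /m/; each receives one epenthetic vowel.

4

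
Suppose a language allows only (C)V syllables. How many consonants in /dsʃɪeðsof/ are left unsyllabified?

4

The consonants /d/, /s/, /ð/, /f/ cannot be parsed into a legal (C)V syllable (no codas are permitted; onsets are limited to one consonant).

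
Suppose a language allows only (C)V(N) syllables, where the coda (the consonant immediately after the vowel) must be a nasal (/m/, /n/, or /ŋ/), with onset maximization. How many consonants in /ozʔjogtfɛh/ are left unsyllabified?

5

Syllabifying with onset maximization leaves /z/, /ʔ/, /g/, /t/, /h/ stranded (only a nasal (/m/, /n/, or /ŋ/) is licensed in coda position; onsets are limited to one consonant).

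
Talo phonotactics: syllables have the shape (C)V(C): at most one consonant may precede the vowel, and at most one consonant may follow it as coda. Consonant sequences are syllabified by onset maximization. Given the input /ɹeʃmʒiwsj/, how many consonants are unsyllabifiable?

Under (C)V(C), the unsyllabifiable consonants are /m/, /s/, /j/ (at most one coda consonant is licensed; onsets are limited to one consonant).

3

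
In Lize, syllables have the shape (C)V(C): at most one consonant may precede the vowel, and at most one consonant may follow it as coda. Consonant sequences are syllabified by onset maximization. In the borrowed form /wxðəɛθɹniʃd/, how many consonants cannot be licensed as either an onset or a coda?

4

Syllabifying with onset maximization leaves /w/, /x/, /ɹ/, /d/ stranded (at most one coda consonant is licensed; onsets are limited to one consonant).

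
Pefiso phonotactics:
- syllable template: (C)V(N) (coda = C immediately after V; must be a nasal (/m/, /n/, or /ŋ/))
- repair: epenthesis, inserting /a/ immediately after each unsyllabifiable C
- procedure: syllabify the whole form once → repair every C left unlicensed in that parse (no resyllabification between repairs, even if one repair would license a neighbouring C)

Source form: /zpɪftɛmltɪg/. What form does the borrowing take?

Under (C)V(N), the unsyllabifiable consonants are /z/, /f/, /l/, /g/ (only a nasal (/m/, /n/, or /ŋ/) is licensed in coda position; onsets are limited to one consonant).
Epenthesis after each stranded consonant: /z/ → /za/, /f/ → /fa/, /l/ → /la/, /g/ → /ga/.

zapɪfatɛmlatɪga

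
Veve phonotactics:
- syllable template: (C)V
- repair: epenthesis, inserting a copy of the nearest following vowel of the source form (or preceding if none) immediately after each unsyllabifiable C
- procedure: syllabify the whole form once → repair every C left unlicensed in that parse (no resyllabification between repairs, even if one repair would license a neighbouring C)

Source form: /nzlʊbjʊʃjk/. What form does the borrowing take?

nʊzʊlʊbʊjʊʃʊjʊkʊ

Under (C)V, the unsyllabifiable consonants are /n/, /z/, /b/, /ʃ/, /j/, /k/ (no codas are permitted; onsets are limited to one consonant).
Inserting the epenthetic vowel yields /n/ → /nʊ/, /z/ → /zʊ/, /b/ → /bʊ/, /ʃ/ → /ʃʊ/, /j/ → /jʊ/, /k/ → /kʊ/.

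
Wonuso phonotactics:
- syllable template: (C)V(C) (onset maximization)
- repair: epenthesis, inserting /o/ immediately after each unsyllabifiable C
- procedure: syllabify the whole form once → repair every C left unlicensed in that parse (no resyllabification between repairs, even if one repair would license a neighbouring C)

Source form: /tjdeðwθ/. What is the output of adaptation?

tojodeðwoθo

Syllabifying with onset maximization leaves /t/, /j/, /w/, /θ/ stranded (at most one coda consonant is licensed; onsets are limited to one consonant).
Inserting the epenthetic vowel yields /t/ → /to/, /j/ → /jo/, /w/ → /wo/, /θ/ → /θo/.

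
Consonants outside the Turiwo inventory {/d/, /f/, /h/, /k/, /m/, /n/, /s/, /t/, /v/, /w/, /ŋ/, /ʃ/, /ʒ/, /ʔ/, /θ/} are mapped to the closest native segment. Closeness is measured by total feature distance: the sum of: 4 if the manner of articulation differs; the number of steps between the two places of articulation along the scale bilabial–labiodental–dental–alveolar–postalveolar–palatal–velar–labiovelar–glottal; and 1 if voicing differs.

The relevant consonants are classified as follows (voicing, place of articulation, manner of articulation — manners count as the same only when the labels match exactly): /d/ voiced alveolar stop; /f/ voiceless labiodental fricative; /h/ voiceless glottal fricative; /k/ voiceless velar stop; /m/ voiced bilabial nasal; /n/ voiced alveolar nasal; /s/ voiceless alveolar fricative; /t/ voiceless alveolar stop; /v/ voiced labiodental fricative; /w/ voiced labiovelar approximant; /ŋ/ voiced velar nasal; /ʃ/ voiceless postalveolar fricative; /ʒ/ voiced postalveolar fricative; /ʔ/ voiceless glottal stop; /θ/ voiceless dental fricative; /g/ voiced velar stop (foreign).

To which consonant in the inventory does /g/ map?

/k/ is closest: same manner (stop), place distance 0 (velar→velar), voicing differs (+1); total 1. Next closest is /d/ at distance 3.

k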